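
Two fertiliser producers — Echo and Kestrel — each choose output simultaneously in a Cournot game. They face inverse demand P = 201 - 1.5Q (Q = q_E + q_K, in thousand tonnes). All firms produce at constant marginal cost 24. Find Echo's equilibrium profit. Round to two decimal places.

A representative firm's profit is π_i = q_i(201 - 1.5Q) - 24q_i.
Setting ∂π_i/∂q_i = 0 with rivals' quantities fixed: 177 - 3q_i - (3/2)q_j = 0.
By symmetry each firm produces the same amount; substituting q_j = q_i yields q_i = 177/(9/2) = 118/3.
Price P = 201 - (3/2)·(236/3) = 83.
Echo's profit: (83 - 24)·(118/3) = 2320.6667.

2320.67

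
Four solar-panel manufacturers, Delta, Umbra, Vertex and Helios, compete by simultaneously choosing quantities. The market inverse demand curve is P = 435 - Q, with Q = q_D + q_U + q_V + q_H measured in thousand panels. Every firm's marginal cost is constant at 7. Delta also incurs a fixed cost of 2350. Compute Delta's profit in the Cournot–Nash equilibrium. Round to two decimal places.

4977.36

Each firm earns π_i = (435 - Q)q_i - 7q_i.
Setting ∂π_i/∂q_i = 0 with rivals' quantities fixed: 428 - 2q_i - Σ_{j≠i} q_j = 0.
By symmetry each firm produces the same amount; substituting Σ_{j≠i} q_j = 3q_i yields q_i = 428/5.
Price P = 435 - 1712/5 = 463/5.
Delta's profit: (463/5 - 7)·(428/5) - 2350 = 4977.3600.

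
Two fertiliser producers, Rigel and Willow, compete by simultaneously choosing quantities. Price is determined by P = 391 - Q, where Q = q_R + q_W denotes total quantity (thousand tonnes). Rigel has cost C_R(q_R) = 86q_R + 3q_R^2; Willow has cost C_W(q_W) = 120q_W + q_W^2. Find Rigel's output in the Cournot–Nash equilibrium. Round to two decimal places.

Rigel's profit: π_R = (391 - Q)q_R - (86q_R + 3q_R²). Setting ∂π_R/∂q_R = 0: 305 - 8q_R - (q_W) = 0.
Willow's profit: π_W = (391 - Q)q_W - (120q_W + q_W²). Setting ∂π_W/∂q_W = 0: 271 - 4q_W - (q_R) = 0.
So q_R = (305 - q_W)/8 and q_W = (271 - q_R)/4.
Solving the pair: q_R = 949/31, q_W = 1863/31.

30.61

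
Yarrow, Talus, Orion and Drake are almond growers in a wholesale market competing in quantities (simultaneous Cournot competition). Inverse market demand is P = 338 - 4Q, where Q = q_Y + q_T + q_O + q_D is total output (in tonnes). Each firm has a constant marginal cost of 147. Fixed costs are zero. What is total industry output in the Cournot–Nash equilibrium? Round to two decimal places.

A representative firm's profit is π_i = q_i(338 - 4Q) - 147q_i.
Setting ∂π_i/∂q_i = 0 with rivals' quantities fixed: 191 - 8q_i - 4·Σ_{j≠i} q_j = 0.
By symmetry each firm produces the same amount; substituting Σ_{j≠i} q_j = 3q_i yields q_i = 191/20.
Total output Q = 191/20 + 191/20 + 191/20 + 191/20 = 191/5.

38.20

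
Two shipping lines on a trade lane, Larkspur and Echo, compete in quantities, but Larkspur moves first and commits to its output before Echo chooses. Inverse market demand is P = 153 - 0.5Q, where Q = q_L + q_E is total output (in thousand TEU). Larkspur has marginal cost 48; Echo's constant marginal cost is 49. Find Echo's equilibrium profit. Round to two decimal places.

Solve by backward induction. Given q_L, the follower Echo maximises π_E = (153 - (1/2)q_L - (1/2)q_E)q_E - 49q_E.
∂π_E/∂q_E = 104 - (1/2)q_L - q_E = 0 gives the reaction function q_E = (104 - (1/2)q_L).
The leader anticipates this reaction. Substituting into P = 153 - 0.5Q gives P = 101 - (1/4)q_L, so π_L = (101 - (1/4)q_L)q_L - 48q_L.
The leader's first-order condition 53 - (1/2)q_L = 0 yields q_L = 106.
Then q_E = (104 - (1/2)·106) = 51.
Price P = 153 - (1/2)·157 = 149/2.
Echo's profit: (149/2 - 49)·51 = 1300.5000.

1300.50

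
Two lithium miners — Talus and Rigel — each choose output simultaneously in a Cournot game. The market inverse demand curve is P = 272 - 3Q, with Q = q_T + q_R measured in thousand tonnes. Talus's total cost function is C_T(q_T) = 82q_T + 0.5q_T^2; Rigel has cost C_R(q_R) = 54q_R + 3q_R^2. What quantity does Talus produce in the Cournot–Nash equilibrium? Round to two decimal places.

21.68

Talus's profit: π_T = (272 - 3Q)q_T - (82q_T + (1/2)q_T²). Setting ∂π_T/∂q_T = 0: 190 - 7q_T - 3(q_R) = 0.
Rigel's profit: π_R = (272 - 3Q)q_R - (54q_R + 3q_R²). Setting ∂π_R/∂q_R = 0: 218 - 12q_R - 3(q_T) = 0.
Rearranging gives the reaction functions q_T = (190 - 3q_R)/7 and q_R = (218 - 3q_T)/12.
Substituting one into the other gives q_T = 542/25 and q_R = 956/75.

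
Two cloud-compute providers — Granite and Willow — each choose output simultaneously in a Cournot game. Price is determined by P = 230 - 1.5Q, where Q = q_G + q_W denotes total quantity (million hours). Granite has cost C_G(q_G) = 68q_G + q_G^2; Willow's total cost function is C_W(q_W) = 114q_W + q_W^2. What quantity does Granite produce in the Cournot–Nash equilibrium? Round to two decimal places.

27.96

Granite's profit: π_G = (230 - 1.5Q)q_G - (68q_G + q_G²). Setting ∂π_G/∂q_G = 0: 162 - 5q_G - (3/2)(q_W) = 0.
Willow's profit: π_W = (230 - 1.5Q)q_W - (114q_W + q_W²). Setting ∂π_W/∂q_W = 0: 116 - 5q_W - (3/2)(q_G) = 0.
Rearranging gives the reaction functions q_G = (162 - (3/2)q_W)/5 and q_W = (116 - (3/2)q_G)/5.
Solving the pair: q_G = 27.9560, q_W = 1348/91.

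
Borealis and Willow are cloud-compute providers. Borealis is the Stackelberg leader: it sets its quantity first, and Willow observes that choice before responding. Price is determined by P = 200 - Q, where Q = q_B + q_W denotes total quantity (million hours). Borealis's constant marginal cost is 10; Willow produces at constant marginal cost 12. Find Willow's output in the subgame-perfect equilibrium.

46

Solve by backward induction. Given q_B, the follower Willow maximises π_W = (200 - q_B - q_W)q_W - 12q_W.
Follower FOC: 188 - q_B - 2q_W = 0, so q_W(q_B) = (188 - q_B)/2.
The leader anticipates this reaction. Substituting into P = 200 - Q gives P = 106 - (1/2)q_B, so π_B = (106 - (1/2)q_B)q_B - 10q_B.
Maximising: ∂π_B/∂q_B = 96 - q_B = 0, giving q_B = 96.
Then q_W = (188 - 96)/2 = 46.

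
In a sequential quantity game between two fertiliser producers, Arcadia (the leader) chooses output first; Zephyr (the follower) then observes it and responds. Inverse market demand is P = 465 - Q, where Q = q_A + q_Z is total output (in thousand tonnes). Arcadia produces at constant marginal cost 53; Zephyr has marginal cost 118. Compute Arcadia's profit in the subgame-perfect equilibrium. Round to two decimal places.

28441.13

The follower Zephyr best-responds to any q_A: π_Z = (465 - Q)q_Z - 118q_Z.
Setting the follower's marginal profit to zero, 347 - q_A - 2q_Z = 0, i.e. q_Z = (347 - q_A)/2.
Arcadia substitutes q_Z(q_A) into its own profit: π_A = q_A(465 - q_A - (347 - q_A)/2) - 53q_A = (583/2 - (1/2)q_A)q_A - 53q_A.
Maximising: ∂π_A/∂q_A = 477/2 - q_A = 0, giving q_A = 477/2.
Then q_Z = (347 - 477/2)/2 = 217/4.
Price P = 465 - 1171/4 = 689/4.
Arcadia's profit: (689/4 - 53)·(477/2) = 28441.1250.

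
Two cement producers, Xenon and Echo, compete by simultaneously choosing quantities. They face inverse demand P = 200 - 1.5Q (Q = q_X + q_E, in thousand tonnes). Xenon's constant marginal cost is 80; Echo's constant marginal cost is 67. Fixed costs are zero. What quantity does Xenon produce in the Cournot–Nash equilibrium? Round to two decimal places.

Xenon's profit: π_X = (200 - 1.5Q)q_X - (80q_X). Setting ∂π_X/∂q_X = 0: 120 - 3q_X - (3/2)(q_E) = 0.
Echo's first-order condition: 133 - 3q_E - (3/2)(q_X) = 0.
Rearranging gives the reaction functions q_X = (120 - (3/2)q_E)/3 and q_E = (133 - (3/2)q_X)/3.
Substituting one into the other gives q_X = 214/9 and q_E = 292/9.

23.78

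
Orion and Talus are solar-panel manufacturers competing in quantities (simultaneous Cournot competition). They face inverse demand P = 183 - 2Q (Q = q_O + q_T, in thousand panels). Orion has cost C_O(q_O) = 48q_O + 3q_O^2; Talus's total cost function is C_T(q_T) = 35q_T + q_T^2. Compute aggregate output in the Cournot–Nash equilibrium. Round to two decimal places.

30.79

Orion's profit: π_O = (183 - 2Q)q_O - (48q_O + 3q_O²). Setting ∂π_O/∂q_O = 0: 135 - 10q_O - 2(q_T) = 0.
Talus's profit: π_T = (183 - 2Q)q_T - (35q_T + q_T²). Setting ∂π_T/∂q_T = 0: 148 - 6q_T - 2(q_O) = 0.
Rearranging gives the reaction functions q_O = (135 - 2q_T)/10 and q_T = (148 - 2q_O)/6.
Substituting one into the other gives q_O = 257/28 and q_T = 605/28.
Total output Q = 257/28 + 605/28 = 431/14.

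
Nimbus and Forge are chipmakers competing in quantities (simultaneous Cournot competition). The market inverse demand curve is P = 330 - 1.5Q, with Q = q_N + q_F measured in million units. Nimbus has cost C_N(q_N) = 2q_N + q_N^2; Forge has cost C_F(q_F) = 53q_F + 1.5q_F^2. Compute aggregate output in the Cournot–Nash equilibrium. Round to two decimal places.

88.13

Nimbus's profit: π_N = (330 - 1.5Q)q_N - (2q_N + q_N²). Setting ∂π_N/∂q_N = 0: 328 - 5q_N - (3/2)(q_F) = 0.
Forge's profit: π_F = (330 - 1.5Q)q_F - (53q_F + (3/2)q_F²). Setting ∂π_F/∂q_F = 0: 277 - 6q_F - (3/2)(q_N) = 0.
Rearranging gives the reaction functions q_N = (328 - (3/2)q_F)/5 and q_F = (277 - (3/2)q_N)/6.
Substituting one into the other gives q_N = 55.9459 and q_F = 32.1802.
Total output Q = 55.9459 + 32.1802 = 88.1261.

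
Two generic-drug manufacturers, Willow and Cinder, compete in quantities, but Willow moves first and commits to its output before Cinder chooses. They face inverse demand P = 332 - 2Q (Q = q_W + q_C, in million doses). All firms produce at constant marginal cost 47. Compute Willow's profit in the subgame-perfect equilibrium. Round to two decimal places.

5076.56

The follower Cinder best-responds to any q_W: π_C = (332 - 2Q)q_C - 47q_C.
∂π_C/∂q_C = 285 - 2q_W - 4q_C = 0 gives the reaction function q_C = (285 - 2q_W)/4.
Willow substitutes q_C(q_W) into its own profit: π_W = q_W(332 - 2q_W - (285 - 2q_W)/2) - 47q_W = (379/2 - q_W)q_W - 47q_W.
Leader FOC: 285/2 - 2q_W = 0, so q_W = 285/4.
Then q_C = (285 - 2·(285/4))/4 = 285/8.
Price P = 332 - 2·(855/8) = 473/4.
Willow's profit: (473/4 - 47)·(285/4) = 5076.5625.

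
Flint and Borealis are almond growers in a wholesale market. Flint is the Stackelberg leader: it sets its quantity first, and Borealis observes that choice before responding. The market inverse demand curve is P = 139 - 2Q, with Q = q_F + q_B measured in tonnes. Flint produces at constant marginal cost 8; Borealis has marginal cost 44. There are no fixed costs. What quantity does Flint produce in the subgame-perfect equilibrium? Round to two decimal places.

41.75

Solve by backward induction. Given q_F, the follower Borealis maximises π_B = (139 - 2q_F - 2q_B)q_B - 44q_B.
Follower FOC: 95 - 2q_F - 4q_B = 0, so q_B(q_F) = (95 - 2q_F)/4.
The leader anticipates this reaction. Substituting into P = 139 - 2Q gives P = 183/2 - q_F, so π_F = (183/2 - q_F)q_F - 8q_F.
Maximising: ∂π_F/∂q_F = 167/2 - 2q_F = 0, giving q_F = 167/4.
Then q_B = (95 - 2·(167/4))/4 = 23/8.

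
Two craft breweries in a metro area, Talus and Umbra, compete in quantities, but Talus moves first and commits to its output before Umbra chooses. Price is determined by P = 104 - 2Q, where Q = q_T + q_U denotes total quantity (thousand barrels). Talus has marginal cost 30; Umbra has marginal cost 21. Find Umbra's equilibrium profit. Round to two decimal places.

318.78

Solve by backward induction. Given q_T, the follower Umbra maximises π_U = (104 - 2q_T - 2q_U)q_U - 21q_U.
Setting the follower's marginal profit to zero, 83 - 2q_T - 4q_U = 0, i.e. q_U = (83 - 2q_T)/4.
The leader anticipates this reaction. Substituting into P = 104 - 2Q gives P = 125/2 - q_T, so π_T = (125/2 - q_T)q_T - 30q_T.
Leader FOC: 65/2 - 2q_T = 0, so q_T = 65/4.
Then q_U = (83 - 2·(65/4))/4 = 101/8.
Price P = 104 - 2·(231/8) = 185/4.
Umbra's profit: (185/4 - 21)·(101/8) = 318.7813.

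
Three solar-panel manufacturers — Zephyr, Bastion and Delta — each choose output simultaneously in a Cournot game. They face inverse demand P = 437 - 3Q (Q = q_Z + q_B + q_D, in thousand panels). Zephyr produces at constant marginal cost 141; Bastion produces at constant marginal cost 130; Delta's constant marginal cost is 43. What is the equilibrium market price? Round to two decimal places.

Zephyr's profit: π_Z = (437 - 3Q)q_Z - (141q_Z). Setting ∂π_Z/∂q_Z = 0: 296 - 6q_Z - 3(q_B + q_D) = 0.
Bastion's profit: π_B = (437 - 3Q)q_B - (130q_B). Setting ∂π_B/∂q_B = 0: 307 - 6q_B - 3(q_Z + q_D) = 0.
Delta's profit: π_D = (437 - 3Q)q_D - (43q_D). Setting ∂π_D/∂q_D = 0: 394 - 6q_D - 3(q_Z + q_B) = 0.
Adding the 3 conditions: 997 − 6Q − 6Q = 0, i.e. Q = 997/12.
Back-substituting: q_Z = (296 − 997/4)/3 = 187/12, q_B = (307 − 997/4)/3 = 77/4, q_D = (394 − 997/4)/3 = 193/4.
Total output Q = 997/12, so price P = 437 - 3·(997/12) = 751/4.

187.75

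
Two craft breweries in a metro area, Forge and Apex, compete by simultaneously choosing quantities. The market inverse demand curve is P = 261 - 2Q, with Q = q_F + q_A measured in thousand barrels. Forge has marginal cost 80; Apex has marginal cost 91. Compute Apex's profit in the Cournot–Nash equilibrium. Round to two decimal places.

1404.50

Forge's profit: π_F = (261 - 2Q)q_F - (80q_F). Setting ∂π_F/∂q_F = 0: 181 - 4q_F - 2(q_A) = 0.
Apex's first-order condition: 170 - 4q_A - 2(q_F) = 0.
Best responses: q_F = (181 - 2q_A)/4, q_A = (170 - 2q_F)/4.
Solving the pair: q_F = 32, q_A = 53/2.
Price P = 261 - 2·(117/2) = 144.
Apex's profit: (144 - 91)·(53/2) = 1404.5000.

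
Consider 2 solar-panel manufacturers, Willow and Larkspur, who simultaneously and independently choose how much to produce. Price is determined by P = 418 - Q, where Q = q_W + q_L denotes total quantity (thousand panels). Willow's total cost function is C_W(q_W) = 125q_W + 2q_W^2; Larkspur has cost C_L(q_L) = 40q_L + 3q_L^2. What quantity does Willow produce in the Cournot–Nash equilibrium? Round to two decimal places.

Willow's profit: π_W = (418 - Q)q_W - (125q_W + 2q_W²). Setting ∂π_W/∂q_W = 0: 293 - 6q_W - (q_L) = 0.
Larkspur's profit: π_L = (418 - Q)q_L - (40q_L + 3q_L²). Setting ∂π_L/∂q_L = 0: 378 - 8q_L - (q_W) = 0.
Best responses: q_W = (293 - q_L)/6, q_L = (378 - q_W)/8.
Substituting one into the other gives q_W = 1966/47 and q_L = 1975/47.

41.83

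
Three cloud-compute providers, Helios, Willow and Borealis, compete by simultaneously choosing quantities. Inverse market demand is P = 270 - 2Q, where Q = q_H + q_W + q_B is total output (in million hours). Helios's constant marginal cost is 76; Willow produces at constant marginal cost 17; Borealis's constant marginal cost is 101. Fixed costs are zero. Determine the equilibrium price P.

Helios's profit: π_H = (270 - 2Q)q_H - (76q_H). Setting ∂π_H/∂q_H = 0: 194 - 4q_H - 2(q_W + q_B) = 0.
Willow's first-order condition: 253 - 4q_W - 2(q_H + q_B) = 0.
Borealis's profit: π_B = (270 - 2Q)q_B - (101q_B). Setting ∂π_B/∂q_B = 0: 169 - 4q_B - 2(q_H + q_W) = 0.
Adding the 3 first-order conditions: 616 − 8Q = 0, so Q = 77.
Back-substituting: q_H = (194 − 154)/2 = 20, q_W = (253 − 154)/2 = 99/2, q_B = (169 − 154)/2 = 15/2.
Total output Q = 77, so price P = 270 - 2·77 = 116.

116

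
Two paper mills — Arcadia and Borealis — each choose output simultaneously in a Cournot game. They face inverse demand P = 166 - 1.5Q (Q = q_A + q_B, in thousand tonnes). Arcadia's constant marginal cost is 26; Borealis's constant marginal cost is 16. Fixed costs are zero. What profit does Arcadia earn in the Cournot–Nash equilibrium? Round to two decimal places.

1251.85

Arcadia's profit: π_A = (166 - 1.5Q)q_A - (26q_A). Setting ∂π_A/∂q_A = 0: 140 - 3q_A - (3/2)(q_B) = 0.
Borealis's profit: π_B = (166 - 1.5Q)q_B - (16q_B). Setting ∂π_B/∂q_B = 0: 150 - 3q_B - (3/2)(q_A) = 0.
Rearranging gives the reaction functions q_A = (140 - (3/2)q_B)/3 and q_B = (150 - (3/2)q_A)/3.
Substituting one into the other gives q_A = 260/9 and q_B = 320/9.
Price P = 166 - (3/2)·(580/9) = 208/3.
Arcadia's profit: (208/3 - 26)·(260/9) = 1251.8519.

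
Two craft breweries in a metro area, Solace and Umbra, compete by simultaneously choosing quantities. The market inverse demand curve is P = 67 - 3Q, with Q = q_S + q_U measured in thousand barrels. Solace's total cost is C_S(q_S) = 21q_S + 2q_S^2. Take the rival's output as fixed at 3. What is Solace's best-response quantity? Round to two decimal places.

3.70

With the rival's output fixed at 3, Solace's profit is π_S = (67 - 3·3 - 3q_S)q_S - (21q_S + 2q_S²) = (58 - 3q_S)q_S - (21q_S + 2q_S²).
∂π_S/∂q_S = 37 - 10q_S = 0, so q_S = 37/10.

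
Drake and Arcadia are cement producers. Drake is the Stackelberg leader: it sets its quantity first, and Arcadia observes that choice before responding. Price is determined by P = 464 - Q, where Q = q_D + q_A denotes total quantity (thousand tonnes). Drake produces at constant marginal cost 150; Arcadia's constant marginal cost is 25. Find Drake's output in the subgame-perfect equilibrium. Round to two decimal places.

Solve by backward induction. Given q_D, the follower Arcadia maximises π_A = (464 - q_D - q_A)q_A - 25q_A.
∂π_A/∂q_A = 439 - q_D - 2q_A = 0 gives the reaction function q_A = (439 - q_D)/2.
Drake substitutes q_A(q_D) into its own profit: π_D = q_D(464 - q_D - (439 - q_D)/2) - 150q_D = (489/2 - (1/2)q_D)q_D - 150q_D.
The leader's first-order condition 189/2 - q_D = 0 yields q_D = 189/2.
Then q_A = (439 - 189/2)/2 = 689/4.

94.50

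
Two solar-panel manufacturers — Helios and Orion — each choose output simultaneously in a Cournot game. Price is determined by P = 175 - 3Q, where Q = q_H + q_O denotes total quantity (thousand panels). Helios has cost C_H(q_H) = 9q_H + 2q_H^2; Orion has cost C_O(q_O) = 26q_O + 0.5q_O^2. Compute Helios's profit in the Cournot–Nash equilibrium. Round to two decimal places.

Helios's profit: π_H = (175 - 3Q)q_H - (9q_H + 2q_H²). Setting ∂π_H/∂q_H = 0: 166 - 10q_H - 3(q_O) = 0.
Orion's profit: π_O = (175 - 3Q)q_O - (26q_O + (1/2)q_O²). Setting ∂π_O/∂q_O = 0: 149 - 7q_O - 3(q_H) = 0.
So q_H = (166 - 3q_O)/10 and q_O = (149 - 3q_H)/7.
Substituting one into the other gives q_H = 715/61 and q_O = 992/61.
Price P = 175 - 3·(1707/61) = 91.0492.
Helios's profit: 91.0492·(715/61) - 9·(715/61) - 2(715/61)² = 686.9457.

686.95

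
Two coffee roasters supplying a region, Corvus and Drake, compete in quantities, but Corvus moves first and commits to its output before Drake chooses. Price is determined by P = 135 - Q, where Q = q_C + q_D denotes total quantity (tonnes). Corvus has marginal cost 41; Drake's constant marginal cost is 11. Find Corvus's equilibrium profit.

512

Solve by backward induction. Given q_C, the follower Drake maximises π_D = (135 - q_C - q_D)q_D - 11q_D.
Follower FOC: 124 - q_C - 2q_D = 0, so q_D(q_C) = (124 - q_C)/2.
The leader anticipates this reaction. Substituting into P = 135 - Q gives P = 73 - (1/2)q_C, so π_C = (73 - (1/2)q_C)q_C - 41q_C.
The leader's first-order condition 32 - q_C = 0 yields q_C = 32.
Then q_D = (124 - 32)/2 = 46.
Price P = 135 - 78 = 57.
Corvus's profit: (57 - 41)·32 = 512.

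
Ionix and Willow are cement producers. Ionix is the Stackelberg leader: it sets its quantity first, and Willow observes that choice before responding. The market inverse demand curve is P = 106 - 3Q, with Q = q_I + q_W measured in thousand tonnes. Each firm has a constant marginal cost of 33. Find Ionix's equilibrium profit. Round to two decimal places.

The follower Willow best-responds to any q_I: π_W = (106 - 3Q)q_W - 33q_W.
Setting the follower's marginal profit to zero, 73 - 3q_I - 6q_W = 0, i.e. q_W = (73 - 3q_I)/6.
The leader anticipates this reaction. Substituting into P = 106 - 3Q gives P = 139/2 - (3/2)q_I, so π_I = (139/2 - (3/2)q_I)q_I - 33q_I.
Leader FOC: 73/2 - 3q_I = 0, so q_I = 73/6.
Then q_W = (73 - 3·(73/6))/6 = 73/12.
Price P = 106 - 3·(73/4) = 205/4.
Ionix's profit: (205/4 - 33)·(73/6) = 222.0417.

222.04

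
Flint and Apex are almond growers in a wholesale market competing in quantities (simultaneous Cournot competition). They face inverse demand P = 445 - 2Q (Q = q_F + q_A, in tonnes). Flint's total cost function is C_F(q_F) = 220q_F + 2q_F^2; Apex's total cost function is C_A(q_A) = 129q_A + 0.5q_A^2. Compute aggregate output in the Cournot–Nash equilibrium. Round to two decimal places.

71.42

Flint's profit: π_F = (445 - 2Q)q_F - (220q_F + 2q_F²). Setting ∂π_F/∂q_F = 0: 225 - 8q_F - 2(q_A) = 0.
Apex's first-order condition: 316 - 5q_A - 2(q_F) = 0.
Rearranging gives the reaction functions q_F = (225 - 2q_A)/8 and q_A = (316 - 2q_F)/5.
Substituting one into the other gives q_F = 493/36 and q_A = 1039/18.
Total output Q = 493/36 + 1039/18 = 857/12.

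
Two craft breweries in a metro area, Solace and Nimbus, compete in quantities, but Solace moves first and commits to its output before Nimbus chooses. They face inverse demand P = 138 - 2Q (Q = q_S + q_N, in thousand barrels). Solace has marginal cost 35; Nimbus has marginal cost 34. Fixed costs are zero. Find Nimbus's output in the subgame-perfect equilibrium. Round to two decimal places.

13.25

Solve by backward induction. Given q_S, the follower Nimbus maximises π_N = (138 - 2q_S - 2q_N)q_N - 34q_N.
∂π_N/∂q_N = 104 - 2q_S - 4q_N = 0 gives the reaction function q_N = (104 - 2q_S)/4.
Solace substitutes q_N(q_S) into its own profit: π_S = q_S(138 - 2q_S - (104 - 2q_S)/2) - 35q_S = (86 - q_S)q_S - 35q_S.
Leader FOC: 51 - 2q_S = 0, so q_S = 51/2.
Then q_N = (104 - 2·(51/2))/4 = 53/4.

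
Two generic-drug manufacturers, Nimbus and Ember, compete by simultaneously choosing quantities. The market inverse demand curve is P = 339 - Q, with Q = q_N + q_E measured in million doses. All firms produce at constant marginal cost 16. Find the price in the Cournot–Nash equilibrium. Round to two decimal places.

123.67

A representative firm's profit is π_i = q_i(339 - Q) - 16q_i.
Setting ∂π_i/∂q_i = 0 with rivals' quantities fixed: 323 - 2q_i - q_j = 0.
By symmetry each firm produces the same amount; substituting q_j = q_i yields q_i = 323/3.
Total output Q = 646/3, so price P = 339 - 646/3 = 371/3.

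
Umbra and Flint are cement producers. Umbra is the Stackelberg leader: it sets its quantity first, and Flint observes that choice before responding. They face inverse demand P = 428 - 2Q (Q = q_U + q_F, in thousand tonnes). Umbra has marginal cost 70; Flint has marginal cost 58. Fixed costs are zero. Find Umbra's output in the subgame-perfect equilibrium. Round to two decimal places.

86.50

The follower Flint best-responds to any q_U: π_F = (428 - 2Q)q_F - 58q_F.
Setting the follower's marginal profit to zero, 370 - 2q_U - 4q_F = 0, i.e. q_F = (370 - 2q_U)/4.
The leader anticipates this reaction. Substituting into P = 428 - 2Q gives P = 243 - q_U, so π_U = (243 - q_U)q_U - 70q_U.
Leader FOC: 173 - 2q_U = 0, so q_U = 173/2.
Then q_F = (370 - 2·(173/2))/4 = 197/4.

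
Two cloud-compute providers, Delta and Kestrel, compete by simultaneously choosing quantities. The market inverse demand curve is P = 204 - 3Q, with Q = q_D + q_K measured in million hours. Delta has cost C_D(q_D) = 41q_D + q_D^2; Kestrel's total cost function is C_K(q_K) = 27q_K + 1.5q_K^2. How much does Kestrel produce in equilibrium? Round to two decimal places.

14.71

Delta's profit: π_D = (204 - 3Q)q_D - (41q_D + q_D²). Setting ∂π_D/∂q_D = 0: 163 - 8q_D - 3(q_K) = 0.
Kestrel's profit: π_K = (204 - 3Q)q_K - (27q_K + (3/2)q_K²). Setting ∂π_K/∂q_K = 0: 177 - 9q_K - 3(q_D) = 0.
Best responses: q_D = (163 - 3q_K)/8, q_K = (177 - 3q_D)/9.
Solving the pair: q_D = 104/7, q_K = 103/7.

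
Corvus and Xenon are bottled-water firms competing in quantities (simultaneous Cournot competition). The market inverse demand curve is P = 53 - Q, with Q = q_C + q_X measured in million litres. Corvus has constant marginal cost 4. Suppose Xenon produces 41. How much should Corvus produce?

4

With the rival's output fixed at 41, Corvus's profit is π_C = (53 - 41 - q_C)q_C - (4q_C) = (12 - q_C)q_C - (4q_C).
∂π_C/∂q_C = 8 - 2q_C = 0, so q_C = 4.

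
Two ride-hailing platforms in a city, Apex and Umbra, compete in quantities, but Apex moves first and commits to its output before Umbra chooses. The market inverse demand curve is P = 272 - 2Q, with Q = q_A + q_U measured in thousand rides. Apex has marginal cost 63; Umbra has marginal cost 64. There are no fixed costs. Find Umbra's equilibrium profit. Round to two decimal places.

Solve by backward induction. Given q_A, the follower Umbra maximises π_U = (272 - 2q_A - 2q_U)q_U - 64q_U.
Follower FOC: 208 - 2q_A - 4q_U = 0, so q_U(q_A) = (208 - 2q_A)/4.
The leader anticipates this reaction. Substituting into P = 272 - 2Q gives P = 168 - q_A, so π_A = (168 - q_A)q_A - 63q_A.
Maximising: ∂π_A/∂q_A = 105 - 2q_A = 0, giving q_A = 105/2.
Then q_U = (208 - 2·(105/2))/4 = 103/4.
Price P = 272 - 2·(313/4) = 231/2.
Umbra's profit: (231/2 - 64)·(103/4) = 1326.1250.

1326.13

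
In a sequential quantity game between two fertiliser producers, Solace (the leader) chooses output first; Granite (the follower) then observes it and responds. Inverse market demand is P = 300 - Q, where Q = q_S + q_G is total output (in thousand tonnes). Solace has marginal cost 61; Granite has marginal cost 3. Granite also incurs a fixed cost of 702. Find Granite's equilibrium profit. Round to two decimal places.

9958.56

The follower Granite best-responds to any q_S: π_G = (300 - Q)q_G - 3q_G.
Setting the follower's marginal profit to zero, 297 - q_S - 2q_G = 0, i.e. q_G = (297 - q_S)/2.
The leader anticipates this reaction. Substituting into P = 300 - Q gives P = 303/2 - (1/2)q_S, so π_S = (303/2 - (1/2)q_S)q_S - 61q_S.
Leader FOC: 181/2 - q_S = 0, so q_S = 181/2.
Then q_G = (297 - 181/2)/2 = 413/4.
Price P = 300 - 775/4 = 425/4.
Granite's profit: (425/4 - 3)·(413/4) - 702 = 9958.5625.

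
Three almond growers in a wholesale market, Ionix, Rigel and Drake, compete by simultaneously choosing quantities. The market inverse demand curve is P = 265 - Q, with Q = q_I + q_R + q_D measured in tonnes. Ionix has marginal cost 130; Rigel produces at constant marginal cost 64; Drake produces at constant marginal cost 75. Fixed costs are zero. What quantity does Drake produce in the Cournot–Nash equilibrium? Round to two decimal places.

Ionix's profit: π_I = (265 - Q)q_I - (130q_I). Setting ∂π_I/∂q_I = 0: 135 - 2q_I - (q_R + q_D) = 0.
Rigel's first-order condition: 201 - 2q_R - (q_I + q_D) = 0.
Drake's first-order condition: 190 - 2q_D - (q_I + q_R) = 0.
Summing all 3 equations gives 526 − 4Q = 0, hence Q = 263/2.
Back-substituting: q_I = (135 − 263/2) = 7/2, q_R = (201 − 263/2) = 139/2, q_D = (190 − 263/2) = 117/2.

58.50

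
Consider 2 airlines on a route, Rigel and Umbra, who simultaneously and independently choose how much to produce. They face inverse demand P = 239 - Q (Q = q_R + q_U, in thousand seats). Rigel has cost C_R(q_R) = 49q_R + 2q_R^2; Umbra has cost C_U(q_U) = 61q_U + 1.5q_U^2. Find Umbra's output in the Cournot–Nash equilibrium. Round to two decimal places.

Rigel's profit: π_R = (239 - Q)q_R - (49q_R + 2q_R²). Setting ∂π_R/∂q_R = 0: 190 - 6q_R - (q_U) = 0.
Umbra's first-order condition: 178 - 5q_U - (q_R) = 0.
Best responses: q_R = (190 - q_U)/6, q_U = (178 - q_R)/5.
Substituting one into the other gives q_R = 772/29 and q_U = 878/29.

30.28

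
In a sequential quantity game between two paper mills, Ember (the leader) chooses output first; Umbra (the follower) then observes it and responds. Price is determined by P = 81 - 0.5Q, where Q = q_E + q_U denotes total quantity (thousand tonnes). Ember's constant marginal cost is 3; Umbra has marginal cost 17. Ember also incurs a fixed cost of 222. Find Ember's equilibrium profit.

The follower Umbra best-responds to any q_E: π_U = (81 - 0.5Q)q_U - 17q_U.
Setting the follower's marginal profit to zero, 64 - (1/2)q_E - q_U = 0, i.e. q_U = (64 - (1/2)q_E).
Ember substitutes q_U(q_E) into its own profit: π_E = q_E(81 - (1/2)q_E - (64 - (1/2)q_E)/2) - 3q_E = (49 - (1/4)q_E)q_E - 3q_E.
The leader's first-order condition 46 - (1/2)q_E = 0 yields q_E = 92.
Then q_U = (64 - (1/2)·92) = 18.
Price P = 81 - (1/2)·110 = 26.
Ember's profit: (26 - 3)·92 - 222 = 1894.

1894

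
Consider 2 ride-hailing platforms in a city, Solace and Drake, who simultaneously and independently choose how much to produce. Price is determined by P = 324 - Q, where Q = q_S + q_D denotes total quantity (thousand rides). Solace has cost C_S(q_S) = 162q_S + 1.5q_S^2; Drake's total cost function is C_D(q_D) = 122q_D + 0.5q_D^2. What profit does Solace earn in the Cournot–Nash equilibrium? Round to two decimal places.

Solace's profit: π_S = (324 - Q)q_S - (162q_S + (3/2)q_S²). Setting ∂π_S/∂q_S = 0: 162 - 5q_S - (q_D) = 0.
Drake's first-order condition: 202 - 3q_D - (q_S) = 0.
So q_S = (162 - q_D)/5 and q_D = (202 - q_S)/3.
Solving the pair: q_S = 142/7, q_D = 424/7.
Price P = 324 - 566/7 = 1702/7.
Solace's profit: (1702/7)·(142/7) - 162·(142/7) - (3/2)(142/7)² = 1028.7755.

1028.78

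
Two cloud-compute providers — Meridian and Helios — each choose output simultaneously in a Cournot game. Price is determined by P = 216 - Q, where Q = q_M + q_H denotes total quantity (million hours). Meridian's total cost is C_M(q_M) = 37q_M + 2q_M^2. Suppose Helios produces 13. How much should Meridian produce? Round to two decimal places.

27.67

With the rival's output fixed at 13, Meridian's profit is π_M = (216 - 13 - q_M)q_M - (37q_M + 2q_M²) = (203 - q_M)q_M - (37q_M + 2q_M²).
∂π_M/∂q_M = 166 - 6q_M = 0, so q_M = 83/3.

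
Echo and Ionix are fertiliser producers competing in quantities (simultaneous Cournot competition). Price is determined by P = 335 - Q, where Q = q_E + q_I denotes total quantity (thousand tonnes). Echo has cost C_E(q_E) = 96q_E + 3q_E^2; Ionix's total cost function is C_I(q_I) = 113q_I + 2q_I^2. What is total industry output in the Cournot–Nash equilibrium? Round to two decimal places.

Echo's profit: π_E = (335 - Q)q_E - (96q_E + 3q_E²). Setting ∂π_E/∂q_E = 0: 239 - 8q_E - (q_I) = 0.
Ionix's profit: π_I = (335 - Q)q_I - (113q_I + 2q_I²). Setting ∂π_I/∂q_I = 0: 222 - 6q_I - (q_E) = 0.
Best responses: q_E = (239 - q_I)/8, q_I = (222 - q_E)/6.
Solving the pair: q_E = 1212/47, q_I = 1537/47.
Total output Q = 1212/47 + 1537/47 = 58.4894.

58.49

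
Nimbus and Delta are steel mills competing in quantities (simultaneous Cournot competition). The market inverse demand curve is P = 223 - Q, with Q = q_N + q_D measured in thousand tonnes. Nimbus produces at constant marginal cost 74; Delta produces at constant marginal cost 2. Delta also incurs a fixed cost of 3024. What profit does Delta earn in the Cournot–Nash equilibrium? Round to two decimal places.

Nimbus's profit: π_N = (223 - Q)q_N - (74q_N). Setting ∂π_N/∂q_N = 0: 149 - 2q_N - (q_D) = 0.
Delta's first-order condition: 221 - 2q_D - (q_N) = 0.
So q_N = (149 - q_D)/2 and q_D = (221 - q_N)/2.
Substituting one into the other gives q_N = 77/3 and q_D = 293/3.
Price P = 223 - 370/3 = 299/3.
Delta's profit: (299/3 - 2)·(293/3) - 3024 = 6514.7778.

6514.78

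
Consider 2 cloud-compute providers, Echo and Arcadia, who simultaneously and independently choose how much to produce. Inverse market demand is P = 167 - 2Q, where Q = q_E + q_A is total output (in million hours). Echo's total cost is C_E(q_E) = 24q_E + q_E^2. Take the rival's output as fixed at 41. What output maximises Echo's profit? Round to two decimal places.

10.17

With the rival's output fixed at 41, Echo's profit is π_E = (167 - 2·41 - 2q_E)q_E - (24q_E + q_E²) = (85 - 2q_E)q_E - (24q_E + q_E²).
∂π_E/∂q_E = 61 - 6q_E = 0, so q_E = 61/6.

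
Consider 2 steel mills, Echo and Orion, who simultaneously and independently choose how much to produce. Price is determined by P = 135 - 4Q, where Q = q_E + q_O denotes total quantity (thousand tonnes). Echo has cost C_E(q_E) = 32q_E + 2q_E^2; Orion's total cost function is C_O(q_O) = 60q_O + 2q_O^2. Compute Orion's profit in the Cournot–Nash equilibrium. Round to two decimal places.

Echo's profit: π_E = (135 - 4Q)q_E - (32q_E + 2q_E²). Setting ∂π_E/∂q_E = 0: 103 - 12q_E - 4(q_O) = 0.
Orion's profit: π_O = (135 - 4Q)q_O - (60q_O + 2q_O²). Setting ∂π_O/∂q_O = 0: 75 - 12q_O - 4(q_E) = 0.
Rearranging gives the reaction functions q_E = (103 - 4q_O)/12 and q_O = (75 - 4q_E)/12.
Substituting one into the other gives q_E = 117/16 and q_O = 61/16.
Price P = 135 - 4·(89/8) = 181/2.
Orion's profit: (181/2)·(61/16) - 60·(61/16) - 2(61/16)² = 87.2109.

87.21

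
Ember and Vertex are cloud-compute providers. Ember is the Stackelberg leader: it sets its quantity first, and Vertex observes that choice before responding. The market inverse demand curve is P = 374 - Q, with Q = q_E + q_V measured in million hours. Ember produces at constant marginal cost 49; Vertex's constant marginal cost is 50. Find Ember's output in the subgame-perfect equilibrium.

The follower Vertex best-responds to any q_E: π_V = (374 - Q)q_V - 50q_V.
Follower FOC: 324 - q_E - 2q_V = 0, so q_V(q_E) = (324 - q_E)/2.
Ember substitutes q_V(q_E) into its own profit: π_E = q_E(374 - q_E - (324 - q_E)/2) - 49q_E = (212 - (1/2)q_E)q_E - 49q_E.
Maximising: ∂π_E/∂q_E = 163 - q_E = 0, giving q_E = 163.
Then q_V = (324 - 163)/2 = 161/2.

163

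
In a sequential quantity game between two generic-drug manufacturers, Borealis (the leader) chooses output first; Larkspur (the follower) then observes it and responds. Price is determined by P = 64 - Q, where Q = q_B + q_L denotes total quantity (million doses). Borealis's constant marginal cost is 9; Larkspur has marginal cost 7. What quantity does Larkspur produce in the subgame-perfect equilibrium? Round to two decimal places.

15.25

Solve by backward induction. Given q_B, the follower Larkspur maximises π_L = (64 - q_B - q_L)q_L - 7q_L.
Follower FOC: 57 - q_B - 2q_L = 0, so q_L(q_B) = (57 - q_B)/2.
The leader anticipates this reaction. Substituting into P = 64 - Q gives P = 71/2 - (1/2)q_B, so π_B = (71/2 - (1/2)q_B)q_B - 9q_B.
The leader's first-order condition 53/2 - q_B = 0 yields q_B = 53/2.
Then q_L = (57 - 53/2)/2 = 61/4.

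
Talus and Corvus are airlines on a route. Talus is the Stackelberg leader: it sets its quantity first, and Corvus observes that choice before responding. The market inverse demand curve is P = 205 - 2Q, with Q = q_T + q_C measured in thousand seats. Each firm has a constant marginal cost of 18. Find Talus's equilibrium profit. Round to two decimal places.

Solve by backward induction. Given q_T, the follower Corvus maximises π_C = (205 - 2q_T - 2q_C)q_C - 18q_C.
Follower FOC: 187 - 2q_T - 4q_C = 0, so q_C(q_T) = (187 - 2q_T)/4.
The leader anticipates this reaction. Substituting into P = 205 - 2Q gives P = 223/2 - q_T, so π_T = (223/2 - q_T)q_T - 18q_T.
The leader's first-order condition 187/2 - 2q_T = 0 yields q_T = 187/4.
Then q_C = (187 - 2·(187/4))/4 = 187/8.
Price P = 205 - 2·(561/8) = 259/4.
Talus's profit: (259/4 - 18)·(187/4) = 2185.5625.

2185.56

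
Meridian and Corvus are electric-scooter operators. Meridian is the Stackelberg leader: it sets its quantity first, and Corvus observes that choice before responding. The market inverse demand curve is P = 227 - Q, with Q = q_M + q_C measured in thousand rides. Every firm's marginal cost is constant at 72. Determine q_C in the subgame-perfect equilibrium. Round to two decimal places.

The follower Corvus best-responds to any q_M: π_C = (227 - Q)q_C - 72q_C.
Follower FOC: 155 - q_M - 2q_C = 0, so q_C(q_M) = (155 - q_M)/2.
Meridian substitutes q_C(q_M) into its own profit: π_M = q_M(227 - q_M - (155 - q_M)/2) - 72q_M = (299/2 - (1/2)q_M)q_M - 72q_M.
Leader FOC: 155/2 - q_M = 0, so q_M = 155/2.
Then q_C = (155 - 155/2)/2 = 155/4.

38.75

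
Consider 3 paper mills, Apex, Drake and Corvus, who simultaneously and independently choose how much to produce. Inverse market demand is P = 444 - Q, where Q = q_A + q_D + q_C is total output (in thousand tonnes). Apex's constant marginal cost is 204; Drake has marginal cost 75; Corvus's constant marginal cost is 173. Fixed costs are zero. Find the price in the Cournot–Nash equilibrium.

224

Apex's profit: π_A = (444 - Q)q_A - (204q_A). Setting ∂π_A/∂q_A = 0: 240 - 2q_A - (q_D + q_C) = 0.
Drake's profit: π_D = (444 - Q)q_D - (75q_D). Setting ∂π_D/∂q_D = 0: 369 - 2q_D - (q_A + q_C) = 0.
Corvus's first-order condition: 271 - 2q_C - (q_A + q_D) = 0.
Summing all 3 equations gives 880 − 4Q = 0, hence Q = 220.
Back-substituting: q_A = (240 − 220) = 20, q_D = (369 − 220) = 149, q_C = (271 − 220) = 51.
Total output Q = 220, so price P = 444 - 220 = 224.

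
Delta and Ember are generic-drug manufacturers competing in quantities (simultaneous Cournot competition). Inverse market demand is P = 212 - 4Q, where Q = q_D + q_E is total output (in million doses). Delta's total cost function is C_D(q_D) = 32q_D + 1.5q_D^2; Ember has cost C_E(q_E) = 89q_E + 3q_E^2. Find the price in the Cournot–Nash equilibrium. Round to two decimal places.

Delta's profit: π_D = (212 - 4Q)q_D - (32q_D + (3/2)q_D²). Setting ∂π_D/∂q_D = 0: 180 - 11q_D - 4(q_E) = 0.
Ember's profit: π_E = (212 - 4Q)q_E - (89q_E + 3q_E²). Setting ∂π_E/∂q_E = 0: 123 - 14q_E - 4(q_D) = 0.
So q_D = (180 - 4q_E)/11 and q_E = (123 - 4q_D)/14.
Solving the pair: q_D = 338/23, q_E = 211/46.
Total output Q = 887/46, so price P = 212 - 4·(887/46) = 134.8696.

134.87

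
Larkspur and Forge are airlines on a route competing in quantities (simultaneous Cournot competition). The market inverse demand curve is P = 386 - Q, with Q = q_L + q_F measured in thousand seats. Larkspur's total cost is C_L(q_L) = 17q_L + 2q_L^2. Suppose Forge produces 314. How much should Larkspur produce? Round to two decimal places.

With the rival's output fixed at 314, Larkspur's profit is π_L = (386 - 314 - q_L)q_L - (17q_L + 2q_L²) = (72 - q_L)q_L - (17q_L + 2q_L²).
∂π_L/∂q_L = 55 - 6q_L = 0, so q_L = 55/6.

9.17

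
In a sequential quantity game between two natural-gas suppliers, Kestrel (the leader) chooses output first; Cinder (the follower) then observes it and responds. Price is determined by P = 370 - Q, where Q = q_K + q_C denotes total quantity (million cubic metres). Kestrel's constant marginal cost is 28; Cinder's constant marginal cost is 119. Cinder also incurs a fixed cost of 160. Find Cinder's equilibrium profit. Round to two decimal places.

137.56

The follower Cinder best-responds to any q_K: π_C = (370 - Q)q_C - 119q_C.
Setting the follower's marginal profit to zero, 251 - q_K - 2q_C = 0, i.e. q_C = (251 - q_K)/2.
The leader anticipates this reaction. Substituting into P = 370 - Q gives P = 489/2 - (1/2)q_K, so π_K = (489/2 - (1/2)q_K)q_K - 28q_K.
Maximising: ∂π_K/∂q_K = 433/2 - q_K = 0, giving q_K = 433/2.
Then q_C = (251 - 433/2)/2 = 69/4.
Price P = 370 - 935/4 = 545/4.
Cinder's profit: (545/4 - 119)·(69/4) - 160 = 137.5625.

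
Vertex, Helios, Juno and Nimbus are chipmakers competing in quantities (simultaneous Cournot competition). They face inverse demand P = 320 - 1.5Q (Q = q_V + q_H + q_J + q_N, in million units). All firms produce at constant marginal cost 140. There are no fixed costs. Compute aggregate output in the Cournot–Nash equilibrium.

96

Each firm earns π_i = (320 - 1.5Q)q_i - 140q_i.
First-order condition (treating rivals' output as given): 180 - 3q_i - (3/2)·Σ_{j≠i} q_j = 0.
By symmetry each firm produces the same amount; substituting Σ_{j≠i} q_j = 3q_i yields q_i = 180/(15/2) = 24.
Total output Q = 24 + 24 + 24 + 24 = 96.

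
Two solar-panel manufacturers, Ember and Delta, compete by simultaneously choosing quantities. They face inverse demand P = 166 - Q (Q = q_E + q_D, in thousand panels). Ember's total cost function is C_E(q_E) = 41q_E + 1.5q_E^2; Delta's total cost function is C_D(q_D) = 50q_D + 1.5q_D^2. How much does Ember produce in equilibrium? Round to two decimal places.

Ember's profit: π_E = (166 - Q)q_E - (41q_E + (3/2)q_E²). Setting ∂π_E/∂q_E = 0: 125 - 5q_E - (q_D) = 0.
Delta's first-order condition: 116 - 5q_D - (q_E) = 0.
So q_E = (125 - q_D)/5 and q_D = (116 - q_E)/5.
Solving the pair: q_E = 509/24, q_D = 455/24.

21.21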